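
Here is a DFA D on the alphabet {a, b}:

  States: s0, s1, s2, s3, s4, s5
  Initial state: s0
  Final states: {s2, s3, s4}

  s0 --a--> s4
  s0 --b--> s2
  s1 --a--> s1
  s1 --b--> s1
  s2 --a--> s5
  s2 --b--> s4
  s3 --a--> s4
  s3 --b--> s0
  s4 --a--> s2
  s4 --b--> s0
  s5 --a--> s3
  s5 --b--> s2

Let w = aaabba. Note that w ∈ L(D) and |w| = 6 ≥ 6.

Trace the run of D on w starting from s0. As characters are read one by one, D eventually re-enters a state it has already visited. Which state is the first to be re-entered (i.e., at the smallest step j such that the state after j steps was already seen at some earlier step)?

Run of D on w = a a a b b a:
  step 0: s0  (start)
  step 1: s4  (read a: s0→s4)
  step 2: s2  (read a: s4→s2)
  step 3: s5  (read a: s2→s5)
  step 4: s2  (read b: s5→s2)   ← first repeat (s2 seen earlier)
  step 5: s4  (read b: s2→s4)
  step 6: s2  (read a: s4→s2)

The earliest repeat is at step j = 4: D is in s2, which it already visited at step i = 2.
Pumping length from the standard proof: p = 6 (the number of states). The repeated state found above gives |xy| = j ≤ 6 and |y| = j − i ≥ 1.

s2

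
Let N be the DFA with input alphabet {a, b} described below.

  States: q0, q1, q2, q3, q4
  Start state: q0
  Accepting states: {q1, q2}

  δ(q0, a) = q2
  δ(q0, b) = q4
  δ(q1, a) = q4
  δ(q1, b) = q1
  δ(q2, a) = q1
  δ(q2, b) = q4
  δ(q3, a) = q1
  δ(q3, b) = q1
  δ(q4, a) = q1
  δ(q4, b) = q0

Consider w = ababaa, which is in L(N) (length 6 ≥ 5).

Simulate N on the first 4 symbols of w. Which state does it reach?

q1

Run of N on the first 4 characters of w = a b a b:
  step 0: q0  (start)
  step 1: q2  (read a: q0→q2)
  step 2: q4  (read b: q2→q4)
  step 3: q1  (read a: q4→q1)
  step 4: q1  (read b: q1→q1)

After reading 4 characters, N is in state q1.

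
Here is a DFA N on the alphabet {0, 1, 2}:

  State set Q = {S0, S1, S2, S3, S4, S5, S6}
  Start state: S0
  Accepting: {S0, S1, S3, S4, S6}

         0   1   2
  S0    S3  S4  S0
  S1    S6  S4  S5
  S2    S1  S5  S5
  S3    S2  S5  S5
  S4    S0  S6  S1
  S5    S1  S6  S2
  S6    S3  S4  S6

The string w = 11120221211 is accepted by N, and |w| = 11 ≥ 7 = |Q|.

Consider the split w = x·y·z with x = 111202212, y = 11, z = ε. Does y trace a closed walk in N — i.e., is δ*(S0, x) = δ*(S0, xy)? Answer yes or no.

no

Run of N on the first 11 characters of w = 1 1 1 2 0 2 2 1 2 1 1:
  step 0: S0  (start)
  step 1: S4  (read 1: S0→S4)
  step 2: S6  (read 1: S4→S6)
  step 3: S4  (read 1: S6→S4)
  step 4: S1  (read 2: S4→S1)
  step 5: S6  (read 0: S1→S6)
  step 6: S6  (read 2: S6→S6)
  step 7: S6  (read 2: S6→S6)
  step 8: S4  (read 1: S6→S4)
  step 9: S1  (read 2: S4→S1)
  step 10: S4  (read 1: S1→S4)
  step 11: S6  (read 1: S4→S6)

After x (step 9): S1. After xy (step 11): S6.
They differ (S1 ≠ S6), so y is not a cycle from the state after x; this split is not the one the pumping-lemma construction produces, and pumping y need not keep the string in L(N).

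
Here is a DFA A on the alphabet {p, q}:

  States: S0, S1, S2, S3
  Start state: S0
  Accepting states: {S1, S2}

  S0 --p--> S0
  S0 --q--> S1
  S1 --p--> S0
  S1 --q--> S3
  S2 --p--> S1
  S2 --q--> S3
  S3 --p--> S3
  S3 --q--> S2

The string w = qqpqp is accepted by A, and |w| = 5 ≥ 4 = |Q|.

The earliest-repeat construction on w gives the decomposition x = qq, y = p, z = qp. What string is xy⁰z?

xy⁰z = xz = qq·qp = qqqp.
Reading y = p takes A from S3 back to S3, so after x the machine is still in S3, and z then leads to the accepting state S1. Hence qqqp ∈ L(A).

qqqp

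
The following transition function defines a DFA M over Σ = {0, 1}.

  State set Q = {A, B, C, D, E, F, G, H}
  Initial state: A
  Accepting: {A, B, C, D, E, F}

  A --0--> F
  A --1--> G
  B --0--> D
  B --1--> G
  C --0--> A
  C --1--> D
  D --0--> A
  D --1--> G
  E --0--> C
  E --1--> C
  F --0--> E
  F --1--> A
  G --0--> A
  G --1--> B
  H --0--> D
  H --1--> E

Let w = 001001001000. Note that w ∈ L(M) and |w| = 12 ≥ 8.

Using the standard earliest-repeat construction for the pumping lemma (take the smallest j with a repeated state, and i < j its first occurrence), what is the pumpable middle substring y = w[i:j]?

0010

Run of M on w = 0 0 1 0 0 1 0 0 1 0 0 0:
  step 0: A  (start)
  step 1: F  (read 0: A→F)
  step 2: E  (read 0: F→E)
  step 3: C  (read 1: E→C)
  step 4: A  (read 0: C→A)   ← first repeat (A seen earlier)
  step 5: F  (read 0: A→F)
  step 6: A  (read 1: F→A)
  step 7: F  (read 0: A→F)
  step 8: E  (read 0: F→E)
  step 9: C  (read 1: E→C)
  step 10: A  (read 0: C→A)
  step 11: F  (read 0: A→F)
  step 12: E  (read 0: F→E)

So i = 0, j = 4, giving x = w[0:0] = ε, y = w[0:4] = 0010, z = w[4:12] = 01001000.
Check: |xy| = 4 ≤ 8 and |y| = 4 ≥ 1. Reading y takes M from A back to A, so every xyⁱz is accepted.
Since M has 8 states, any run of length ≥ 8 visits 8+1 states, so by pigeonhole some state repeats within the first 8 steps — that repeat gives the pumpable loop.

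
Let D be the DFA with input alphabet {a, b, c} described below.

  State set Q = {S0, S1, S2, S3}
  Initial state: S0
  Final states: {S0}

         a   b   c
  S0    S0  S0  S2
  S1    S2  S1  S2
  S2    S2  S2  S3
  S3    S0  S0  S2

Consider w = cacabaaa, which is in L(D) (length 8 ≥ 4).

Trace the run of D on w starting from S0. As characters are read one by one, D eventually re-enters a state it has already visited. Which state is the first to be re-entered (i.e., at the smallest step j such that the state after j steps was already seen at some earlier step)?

S2

Run of D on w = c a c a b a a a:
  step 0: S0  (start)
  step 1: S2  (read c: S0→S2)
  step 2: S2  (read a: S2→S2)   ← first repeat (S2 seen earlier)
  step 3: S3  (read c: S2→S3)
  step 4: S0  (read a: S3→S0)
  step 5: S0  (read b: S0→S0)
  step 6: S0  (read a: S0→S0)
  step 7: S0  (read a: S0→S0)
  step 8: S0  (read a: S0→S0)

The earliest repeat is at step j = 2: D is in S2, which it already visited at step i = 1.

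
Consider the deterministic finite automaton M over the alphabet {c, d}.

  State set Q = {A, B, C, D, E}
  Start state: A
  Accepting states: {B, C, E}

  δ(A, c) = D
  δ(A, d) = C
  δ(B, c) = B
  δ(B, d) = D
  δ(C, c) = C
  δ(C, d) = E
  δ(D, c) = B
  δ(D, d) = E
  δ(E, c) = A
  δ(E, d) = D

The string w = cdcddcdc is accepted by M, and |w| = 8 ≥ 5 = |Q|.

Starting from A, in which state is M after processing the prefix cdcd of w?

Run of M on the first 4 characters of w = c d c d:
  step 0: A  (start)
  step 1: D  (read c: A→D)
  step 2: E  (read d: D→E)
  step 3: A  (read c: E→A)
  step 4: C  (read d: A→C)

After reading 4 characters, M is in state C.
(This kind of state-tracing is the core of the pumping-lemma construction: with 5 states, pigeonhole forces a repeat within the first 5 steps.)

C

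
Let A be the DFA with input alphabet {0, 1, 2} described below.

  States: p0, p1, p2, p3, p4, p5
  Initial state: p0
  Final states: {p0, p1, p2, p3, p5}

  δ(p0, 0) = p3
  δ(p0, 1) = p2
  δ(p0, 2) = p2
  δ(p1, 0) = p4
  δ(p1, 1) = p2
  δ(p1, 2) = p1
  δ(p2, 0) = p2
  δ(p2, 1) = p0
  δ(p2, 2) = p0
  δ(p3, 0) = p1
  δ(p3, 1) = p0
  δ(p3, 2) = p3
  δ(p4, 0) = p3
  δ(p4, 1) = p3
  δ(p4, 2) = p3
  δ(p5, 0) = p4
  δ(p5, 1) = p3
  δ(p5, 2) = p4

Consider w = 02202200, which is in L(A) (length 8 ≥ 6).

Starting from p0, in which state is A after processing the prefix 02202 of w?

State sequence: p0 -0-> p3 -2-> p3 -2-> p3 -0-> p1 -2-> p1

After reading 5 characters, A is in state p1.
(This kind of state-tracing is the core of the pumping-lemma construction: with 6 states, pigeonhole forces a repeat within the first 6 steps.)

p1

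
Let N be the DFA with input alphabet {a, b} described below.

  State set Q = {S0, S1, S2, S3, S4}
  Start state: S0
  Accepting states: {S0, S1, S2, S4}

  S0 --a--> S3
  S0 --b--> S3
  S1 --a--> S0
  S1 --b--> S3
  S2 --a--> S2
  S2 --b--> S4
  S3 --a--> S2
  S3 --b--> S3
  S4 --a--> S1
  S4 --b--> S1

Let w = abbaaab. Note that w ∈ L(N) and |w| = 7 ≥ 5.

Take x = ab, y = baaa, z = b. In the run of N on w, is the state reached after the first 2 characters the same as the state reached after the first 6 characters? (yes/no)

State sequence: S0 -a-> S3 -b-> S3 -b-> S3 -a-> S2 -a-> S2 -a-> S2

After x (step 2): S3. After xy (step 6): S2.
They differ (S3 ≠ S2), so y is not a cycle from the state after x; this split is not the one the pumping-lemma construction produces, and pumping y need not keep the string in L(N).

no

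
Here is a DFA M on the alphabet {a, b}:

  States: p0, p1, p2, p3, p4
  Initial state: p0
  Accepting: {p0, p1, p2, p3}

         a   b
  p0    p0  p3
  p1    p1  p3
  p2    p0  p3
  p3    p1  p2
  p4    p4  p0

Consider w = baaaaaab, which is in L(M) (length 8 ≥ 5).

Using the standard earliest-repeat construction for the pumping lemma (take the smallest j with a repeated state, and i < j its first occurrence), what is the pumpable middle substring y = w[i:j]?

a

State sequence: p0 -b-> p3 -a-> p1 -a-> p1 -a-> p1 -a-> p1 -a-> p1 -a-> p1 -b-> p3
First repeat at step 3: p1 was already visited.

So i = 2, j = 3, giving x = w[0:2] = ba, y = w[2:3] = a, z = w[3:8] = aaaab.
Check: |xy| = 3 ≤ 5 and |y| = 1 ≥ 1. Reading y takes M from p1 back to p1, so every xyⁱz is accepted.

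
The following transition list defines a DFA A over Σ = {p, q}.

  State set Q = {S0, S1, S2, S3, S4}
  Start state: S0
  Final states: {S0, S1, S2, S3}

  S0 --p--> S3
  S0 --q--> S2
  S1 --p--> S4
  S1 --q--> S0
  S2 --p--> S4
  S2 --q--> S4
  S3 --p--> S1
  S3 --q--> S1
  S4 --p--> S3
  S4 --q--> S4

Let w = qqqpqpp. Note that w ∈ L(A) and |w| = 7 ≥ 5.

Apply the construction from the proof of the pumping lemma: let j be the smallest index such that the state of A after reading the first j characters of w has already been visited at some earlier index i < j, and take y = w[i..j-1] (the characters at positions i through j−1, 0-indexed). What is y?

q

Run of A on w = q q q p q p p:
  step 0: S0  (start)
  step 1: S2  (read q: S0→S2)
  step 2: S4  (read q: S2→S4)
  step 3: S4  (read q: S4→S4)   ← first repeat (S4 seen earlier)
  step 4: S3  (read p: S4→S3)
  step 5: S1  (read q: S3→S1)
  step 6: S4  (read p: S1→S4)
  step 7: S3  (read p: S4→S3)

So i = 2, j = 3, giving x = w[0:2] = qq, y = w[2:3] = q, z = w[3:7] = pqpp.
Check: |xy| = 3 ≤ 5 and |y| = 1 ≥ 1. Reading y takes A from S4 back to S4, so every xyⁱz is accepted.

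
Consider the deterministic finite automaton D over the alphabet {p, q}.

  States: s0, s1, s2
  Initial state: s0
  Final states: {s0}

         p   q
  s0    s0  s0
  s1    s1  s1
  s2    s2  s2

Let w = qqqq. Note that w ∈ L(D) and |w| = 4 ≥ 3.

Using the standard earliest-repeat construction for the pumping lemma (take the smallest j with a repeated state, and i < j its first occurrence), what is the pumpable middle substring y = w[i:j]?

Run of D on w = q q q q:
  step 0: s0  (start)
  step 1: s0  (read q: s0→s0)   ← first repeat (s0 seen earlier)
  step 2: s0  (read q: s0→s0)
  step 3: s0  (read q: s0→s0)
  step 4: s0  (read q: s0→s0)

So i = 0, j = 1, giving x = w[0:0] = ε, y = w[0:1] = q, z = w[1:4] = qqq.
Check: |xy| = 1 ≤ 3 and |y| = 1 ≥ 1. Reading y takes D from s0 back to s0, so every xyⁱz is accepted.
Pumping length from the standard proof: p = 3 (the number of states). The repeated state found above gives |xy| = j ≤ 3 and |y| = j − i ≥ 1.

q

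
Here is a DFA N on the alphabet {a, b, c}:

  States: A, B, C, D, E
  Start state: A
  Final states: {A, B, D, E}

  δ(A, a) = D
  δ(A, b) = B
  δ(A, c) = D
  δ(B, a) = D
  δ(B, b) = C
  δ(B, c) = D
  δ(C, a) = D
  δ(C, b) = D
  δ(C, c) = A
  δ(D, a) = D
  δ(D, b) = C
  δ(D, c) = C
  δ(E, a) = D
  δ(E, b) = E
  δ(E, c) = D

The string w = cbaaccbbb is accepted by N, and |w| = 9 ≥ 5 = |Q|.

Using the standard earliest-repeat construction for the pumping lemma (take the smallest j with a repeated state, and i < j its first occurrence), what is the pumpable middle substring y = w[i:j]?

State sequence: A -c-> D -b-> C -a-> D -a-> D -c-> C -c-> A -b-> B -b-> C -b-> D
First repeat at step 3: D was already visited.

So i = 1, j = 3, giving x = w[0:1] = c, y = w[1:3] = ba, z = w[3:9] = accbbb.
Check: |xy| = 3 ≤ 5 and |y| = 2 ≥ 1. Reading y takes N from D back to D, so every xyⁱz is accepted.
Since N has 5 states, any run of length ≥ 5 visits 5+1 states, so by pigeonhole some state repeats within the first 5 steps — that repeat gives the pumpable loop.

ba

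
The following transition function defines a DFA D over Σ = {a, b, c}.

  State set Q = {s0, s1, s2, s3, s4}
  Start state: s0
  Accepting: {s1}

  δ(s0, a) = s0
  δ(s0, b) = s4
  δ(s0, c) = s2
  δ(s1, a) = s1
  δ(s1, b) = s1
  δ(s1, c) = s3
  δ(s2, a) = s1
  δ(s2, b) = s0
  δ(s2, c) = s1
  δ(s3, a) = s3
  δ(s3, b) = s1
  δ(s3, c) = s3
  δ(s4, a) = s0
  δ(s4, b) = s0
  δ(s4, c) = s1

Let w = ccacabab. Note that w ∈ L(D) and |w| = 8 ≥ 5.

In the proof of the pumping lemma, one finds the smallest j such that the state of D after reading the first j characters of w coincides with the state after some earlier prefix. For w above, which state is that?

s1

Run of D on w = c c a c a b a b:
  step 0: s0  (start)
  step 1: s2  (read c: s0→s2)
  step 2: s1  (read c: s2→s1)
  step 3: s1  (read a: s1→s1)   ← first repeat (s1 seen earlier)
  step 4: s3  (read c: s1→s3)
  step 5: s3  (read a: s3→s3)
  step 6: s1  (read b: s3→s1)
  step 7: s1  (read a: s1→s1)
  step 8: s1  (read b: s1→s1)

The earliest repeat is at step j = 3: D is in s1, which it already visited at step i = 2.
The DFA has 5 states, so the proof of the pumping lemma guarantees a repeated state among the first 5+1 visited; the segment between the two visits is the pumpable y.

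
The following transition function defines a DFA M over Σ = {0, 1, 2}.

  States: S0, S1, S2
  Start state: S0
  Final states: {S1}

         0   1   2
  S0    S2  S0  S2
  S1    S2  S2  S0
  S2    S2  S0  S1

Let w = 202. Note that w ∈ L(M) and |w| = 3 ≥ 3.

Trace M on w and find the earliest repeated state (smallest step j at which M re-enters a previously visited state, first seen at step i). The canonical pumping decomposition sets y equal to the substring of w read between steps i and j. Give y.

Run of M on w = 2 0 2:
  step 0: S0  (start)
  step 1: S2  (read 2: S0→S2)
  step 2: S2  (read 0: S2→S2)   ← first repeat (S2 seen earlier)
  step 3: S1  (read 2: S2→S1)

So i = 1, j = 2, giving x = w[0:1] = 2, y = w[1:2] = 0, z = w[2:3] = 2.
Check: |xy| = 2 ≤ 3 and |y| = 1 ≥ 1. Reading y takes M from S2 back to S2, so every xyⁱz is accepted.

0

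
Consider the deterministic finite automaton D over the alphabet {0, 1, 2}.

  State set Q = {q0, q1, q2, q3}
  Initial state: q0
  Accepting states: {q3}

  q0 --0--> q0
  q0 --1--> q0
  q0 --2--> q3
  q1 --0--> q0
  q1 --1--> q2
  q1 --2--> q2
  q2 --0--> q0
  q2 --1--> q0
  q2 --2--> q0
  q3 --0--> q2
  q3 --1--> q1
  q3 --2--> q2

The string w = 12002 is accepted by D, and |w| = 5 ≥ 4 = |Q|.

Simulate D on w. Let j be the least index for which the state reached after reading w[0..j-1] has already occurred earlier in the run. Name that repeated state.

q0

State sequence: q0 -1-> q0 -2-> q3 -0-> q2 -0-> q0 -2-> q3
First repeat at step 1: q0 was already visited.

The earliest repeat is at step j = 1: D is in q0, which it already visited at step i = 0.
With |Q| = 4, pigeonhole forces a state repeat no later than step 4; the substring read between the first and second visits to that state can be pumped.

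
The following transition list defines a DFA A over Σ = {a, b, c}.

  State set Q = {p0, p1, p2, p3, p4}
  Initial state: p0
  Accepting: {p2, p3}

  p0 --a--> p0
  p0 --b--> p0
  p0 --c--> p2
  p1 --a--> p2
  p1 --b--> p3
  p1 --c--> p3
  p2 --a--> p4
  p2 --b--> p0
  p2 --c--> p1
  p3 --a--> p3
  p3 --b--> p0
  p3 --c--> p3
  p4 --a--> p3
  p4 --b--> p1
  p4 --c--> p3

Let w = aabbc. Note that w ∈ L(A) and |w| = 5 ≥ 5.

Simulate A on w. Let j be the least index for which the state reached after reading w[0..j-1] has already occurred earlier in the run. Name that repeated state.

State sequence: p0 -a-> p0 -a-> p0 -b-> p0 -b-> p0 -c-> p2
First repeat at step 1: p0 was already visited.

The earliest repeat is at step j = 1: A is in p0, which it already visited at step i = 0.
Pumping length from the standard proof: p = 5 (the number of states). The repeated state found above gives |xy| = j ≤ 5 and |y| = j − i ≥ 1.

p0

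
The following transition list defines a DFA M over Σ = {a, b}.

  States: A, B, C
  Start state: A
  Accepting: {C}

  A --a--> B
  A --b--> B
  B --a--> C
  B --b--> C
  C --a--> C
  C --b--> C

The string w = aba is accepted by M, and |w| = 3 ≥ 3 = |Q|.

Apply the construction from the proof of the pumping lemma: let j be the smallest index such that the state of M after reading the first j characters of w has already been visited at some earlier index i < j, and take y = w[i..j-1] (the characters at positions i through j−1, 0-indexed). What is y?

State sequence: A -a-> B -b-> C -a-> C
First repeat at step 3: C was already visited.

So i = 2, j = 3, giving x = w[0:2] = ab, y = w[2:3] = a, z = w[3:3] = ε.
Check: |xy| = 3 ≤ 3 and |y| = 1 ≥ 1. Reading y takes M from C back to C, so every xyⁱz is accepted.
Pumping length from the standard proof: p = 3 (the number of states). The repeated state found above gives |xy| = j ≤ 3 and |y| = j − i ≥ 1.

a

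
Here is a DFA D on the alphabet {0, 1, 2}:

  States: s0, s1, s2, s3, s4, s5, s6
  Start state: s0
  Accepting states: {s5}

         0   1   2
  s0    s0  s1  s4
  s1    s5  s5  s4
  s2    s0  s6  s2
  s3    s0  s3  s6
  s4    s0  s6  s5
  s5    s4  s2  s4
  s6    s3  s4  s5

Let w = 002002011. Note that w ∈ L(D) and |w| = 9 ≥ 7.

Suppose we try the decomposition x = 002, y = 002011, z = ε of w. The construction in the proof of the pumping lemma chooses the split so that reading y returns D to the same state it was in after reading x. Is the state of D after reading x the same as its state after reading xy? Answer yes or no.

no

Run of D on the first 9 characters of w = 0 0 2 0 0 2 0 1 1:
  step 0: s0  (start)
  step 1: s0  (read 0: s0→s0)
  step 2: s0  (read 0: s0→s0)
  step 3: s4  (read 2: s0→s4)
  step 4: s0  (read 0: s4→s0)
  step 5: s0  (read 0: s0→s0)
  step 6: s4  (read 2: s0→s4)
  step 7: s0  (read 0: s4→s0)
  step 8: s1  (read 1: s0→s1)
  step 9: s5  (read 1: s1→s5)

After x (step 3): s4. After xy (step 9): s5.
They differ (s4 ≠ s5), so y is not a cycle from the state after x; this split is not the one the pumping-lemma construction produces, and pumping y need not keep the string in L(D).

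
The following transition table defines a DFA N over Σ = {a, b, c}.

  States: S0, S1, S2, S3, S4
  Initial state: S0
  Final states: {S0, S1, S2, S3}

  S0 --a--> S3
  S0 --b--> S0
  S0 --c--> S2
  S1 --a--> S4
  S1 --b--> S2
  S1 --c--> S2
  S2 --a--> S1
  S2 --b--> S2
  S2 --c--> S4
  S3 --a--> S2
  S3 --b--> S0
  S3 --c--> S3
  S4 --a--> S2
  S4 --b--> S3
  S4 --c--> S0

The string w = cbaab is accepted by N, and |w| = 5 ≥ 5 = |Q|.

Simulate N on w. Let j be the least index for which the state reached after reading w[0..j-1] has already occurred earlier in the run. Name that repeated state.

S2

State sequence: S0 -c-> S2 -b-> S2 -a-> S1 -a-> S4 -b-> S3
First repeat at step 2: S2 was already visited.

The earliest repeat is at step j = 2: N is in S2, which it already visited at step i = 1.
Since N has 5 states, any run of length ≥ 5 visits 5+1 states, so by pigeonhole some state repeats within the first 5 steps — that repeat gives the pumpable loop.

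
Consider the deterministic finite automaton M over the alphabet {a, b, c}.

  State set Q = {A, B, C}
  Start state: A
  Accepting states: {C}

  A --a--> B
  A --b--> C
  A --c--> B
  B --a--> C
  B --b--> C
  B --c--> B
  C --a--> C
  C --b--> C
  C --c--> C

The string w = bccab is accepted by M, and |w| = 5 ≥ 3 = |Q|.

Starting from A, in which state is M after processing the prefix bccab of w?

Run of M on the first 5 characters of w = b c c a b:
  step 0: A  (start)
  step 1: C  (read b: A→C)
  step 2: C  (read c: C→C)
  step 3: C  (read c: C→C)
  step 4: C  (read a: C→C)
  step 5: C  (read b: C→C)

After reading 5 characters, M is in state C.

C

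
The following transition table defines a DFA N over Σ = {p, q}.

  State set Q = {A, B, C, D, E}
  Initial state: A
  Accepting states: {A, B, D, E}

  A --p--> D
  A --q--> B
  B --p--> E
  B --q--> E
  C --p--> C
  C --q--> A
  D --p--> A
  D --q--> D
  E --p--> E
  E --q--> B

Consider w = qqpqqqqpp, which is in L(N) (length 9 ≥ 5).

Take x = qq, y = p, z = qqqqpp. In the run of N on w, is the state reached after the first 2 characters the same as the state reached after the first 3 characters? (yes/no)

yes

Run of N on the first 3 characters of w = q q p:
  step 0: A  (start)
  step 1: B  (read q: A→B)
  step 2: E  (read q: B→E)
  step 3: E  (read p: E→E)

After x (step 2): E. After xy (step 3): E.
They match, so y = p drives N around a cycle from E back to itself; pumping y any number of times keeps N in E before reading z, and xyⁱz ∈ L(N) for every i ≥ 0.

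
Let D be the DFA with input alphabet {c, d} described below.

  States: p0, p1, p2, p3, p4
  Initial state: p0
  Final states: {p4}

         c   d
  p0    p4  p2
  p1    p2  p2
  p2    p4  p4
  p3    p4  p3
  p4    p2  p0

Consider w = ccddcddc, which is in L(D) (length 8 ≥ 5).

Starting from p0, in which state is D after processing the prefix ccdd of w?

Run of D on the first 4 characters of w = c c d d:
  step 0: p0  (start)
  step 1: p4  (read c: p0→p4)
  step 2: p2  (read c: p4→p2)
  step 3: p4  (read d: p2→p4)
  step 4: p0  (read d: p4→p0)

After reading 4 characters, D is in state p0.

p0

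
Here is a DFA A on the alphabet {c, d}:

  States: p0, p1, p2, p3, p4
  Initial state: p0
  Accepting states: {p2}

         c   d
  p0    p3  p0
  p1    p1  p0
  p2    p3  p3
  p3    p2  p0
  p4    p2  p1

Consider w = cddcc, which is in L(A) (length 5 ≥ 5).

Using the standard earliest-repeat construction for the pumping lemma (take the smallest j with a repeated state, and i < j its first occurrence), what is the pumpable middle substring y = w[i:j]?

cd

State sequence: p0 -c-> p3 -d-> p0 -d-> p0 -c-> p3 -c-> p2
First repeat at step 2: p0 was already visited.

So i = 0, j = 2, giving x = w[0:0] = ε, y = w[0:2] = cd, z = w[2:5] = dcc.
Check: |xy| = 2 ≤ 5 and |y| = 2 ≥ 1. Reading y takes A from p0 back to p0, so every xyⁱz is accepted.
Pumping length from the standard proof: p = 5 (the number of states). The repeated state found above gives |xy| = j ≤ 5 and |y| = j − i ≥ 1.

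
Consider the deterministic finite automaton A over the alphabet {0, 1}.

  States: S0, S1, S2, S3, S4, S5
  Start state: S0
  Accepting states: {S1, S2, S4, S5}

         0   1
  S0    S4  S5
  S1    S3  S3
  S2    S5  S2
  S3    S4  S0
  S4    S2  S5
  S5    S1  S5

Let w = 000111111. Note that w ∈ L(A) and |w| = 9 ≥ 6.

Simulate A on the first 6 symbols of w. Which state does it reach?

State sequence: S0 -0-> S4 -0-> S2 -0-> S5 -1-> S5 -1-> S5 -1-> S5

After reading 6 characters, A is in state S5.

S5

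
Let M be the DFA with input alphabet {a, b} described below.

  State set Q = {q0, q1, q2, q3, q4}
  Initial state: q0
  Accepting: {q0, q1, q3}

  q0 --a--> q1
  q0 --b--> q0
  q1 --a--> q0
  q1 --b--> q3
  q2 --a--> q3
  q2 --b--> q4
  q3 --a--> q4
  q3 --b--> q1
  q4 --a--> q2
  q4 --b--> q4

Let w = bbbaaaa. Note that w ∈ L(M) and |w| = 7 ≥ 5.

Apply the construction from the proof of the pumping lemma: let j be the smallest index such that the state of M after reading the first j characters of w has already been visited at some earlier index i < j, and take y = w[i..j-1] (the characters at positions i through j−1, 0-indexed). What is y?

State sequence: q0 -b-> q0 -b-> q0 -b-> q0 -a-> q1 -a-> q0 -a-> q1 -a-> q0
First repeat at step 1: q0 was already visited.

So i = 0, j = 1, giving x = w[0:0] = ε, y = w[0:1] = b, z = w[1:7] = bbaaaa.
Check: |xy| = 1 ≤ 5 and |y| = 1 ≥ 1. Reading y takes M from q0 back to q0, so every xyⁱz is accepted.
Since M has 5 states, any run of length ≥ 5 visits 5+1 states, so by pigeonhole some state repeats within the first 5 steps — that repeat gives the pumpable loop.

b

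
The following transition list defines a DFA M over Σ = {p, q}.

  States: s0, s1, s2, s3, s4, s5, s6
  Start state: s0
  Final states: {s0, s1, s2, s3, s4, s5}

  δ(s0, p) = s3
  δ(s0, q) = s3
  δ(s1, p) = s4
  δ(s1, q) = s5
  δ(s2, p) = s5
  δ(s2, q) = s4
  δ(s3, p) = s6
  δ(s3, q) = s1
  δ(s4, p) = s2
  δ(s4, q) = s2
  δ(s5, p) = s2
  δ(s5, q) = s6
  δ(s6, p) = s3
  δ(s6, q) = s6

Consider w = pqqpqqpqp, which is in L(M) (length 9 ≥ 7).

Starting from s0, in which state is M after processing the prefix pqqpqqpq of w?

s6

Run of M on the first 8 characters of w = p q q p q q p q:
  step 0: s0  (start)
  step 1: s3  (read p: s0→s3)
  step 2: s1  (read q: s3→s1)
  step 3: s5  (read q: s1→s5)
  step 4: s2  (read p: s5→s2)
  step 5: s4  (read q: s2→s4)
  step 6: s2  (read q: s4→s2)
  step 7: s5  (read p: s2→s5)
  step 8: s6  (read q: s5→s6)

After reading 8 characters, M is in state s6.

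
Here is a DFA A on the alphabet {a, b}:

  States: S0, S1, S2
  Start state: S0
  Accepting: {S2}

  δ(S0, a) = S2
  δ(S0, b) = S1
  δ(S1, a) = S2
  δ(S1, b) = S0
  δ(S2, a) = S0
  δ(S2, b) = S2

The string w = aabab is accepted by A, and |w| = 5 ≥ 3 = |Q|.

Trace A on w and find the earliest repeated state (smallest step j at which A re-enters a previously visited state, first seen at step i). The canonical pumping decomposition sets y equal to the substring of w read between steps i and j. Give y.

Run of A on w = a a b a b:
  step 0: S0  (start)
  step 1: S2  (read a: S0→S2)
  step 2: S0  (read a: S2→S0)   ← first repeat (S0 seen earlier)
  step 3: S1  (read b: S0→S1)
  step 4: S2  (read a: S1→S2)
  step 5: S2  (read b: S2→S2)

So i = 0, j = 2, giving x = w[0:0] = ε, y = w[0:2] = aa, z = w[2:5] = bab.
Check: |xy| = 2 ≤ 3 and |y| = 2 ≥ 1. Reading y takes A from S0 back to S0, so every xyⁱz is accepted.

aa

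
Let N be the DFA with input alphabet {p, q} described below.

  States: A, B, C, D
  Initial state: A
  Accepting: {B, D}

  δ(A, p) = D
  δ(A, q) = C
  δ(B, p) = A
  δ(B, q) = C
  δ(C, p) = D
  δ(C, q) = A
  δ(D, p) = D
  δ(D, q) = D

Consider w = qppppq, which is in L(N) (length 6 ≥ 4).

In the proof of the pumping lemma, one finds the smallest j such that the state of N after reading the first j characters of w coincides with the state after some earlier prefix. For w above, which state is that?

D

State sequence: A -q-> C -p-> D -p-> D -p-> D -p-> D -q-> D
First repeat at step 3: D was already visited.

The earliest repeat is at step j = 3: N is in D, which it already visited at step i = 2.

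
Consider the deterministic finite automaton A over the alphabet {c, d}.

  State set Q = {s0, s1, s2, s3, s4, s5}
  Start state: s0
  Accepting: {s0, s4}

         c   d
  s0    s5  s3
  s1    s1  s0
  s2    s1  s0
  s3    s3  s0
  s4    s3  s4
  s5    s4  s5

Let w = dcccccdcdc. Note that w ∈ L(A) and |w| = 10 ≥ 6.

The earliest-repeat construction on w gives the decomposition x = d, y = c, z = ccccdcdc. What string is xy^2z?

dccccccdcdc

xy^2z = d·c·c·ccccdcdc = dccccccdcdc.
Reading y = c takes A from s3 back to s3, so after x·y·y the machine is still in s3, and z then leads to the accepting state s4. Hence dccccccdcdc ∈ L(A).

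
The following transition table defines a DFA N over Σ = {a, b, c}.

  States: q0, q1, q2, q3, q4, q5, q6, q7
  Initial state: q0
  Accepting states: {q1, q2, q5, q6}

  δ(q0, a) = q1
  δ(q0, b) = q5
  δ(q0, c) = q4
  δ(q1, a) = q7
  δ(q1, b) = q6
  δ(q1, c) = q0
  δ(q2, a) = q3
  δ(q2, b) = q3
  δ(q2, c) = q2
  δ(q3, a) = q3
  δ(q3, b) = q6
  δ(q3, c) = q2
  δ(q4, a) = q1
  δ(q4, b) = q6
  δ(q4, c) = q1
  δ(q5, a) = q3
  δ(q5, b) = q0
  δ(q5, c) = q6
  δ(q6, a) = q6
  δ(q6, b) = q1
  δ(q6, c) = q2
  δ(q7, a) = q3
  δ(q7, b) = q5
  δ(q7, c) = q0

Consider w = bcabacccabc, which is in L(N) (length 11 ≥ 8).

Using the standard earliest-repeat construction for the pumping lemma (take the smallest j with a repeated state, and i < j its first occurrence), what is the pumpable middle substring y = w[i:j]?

State sequence: q0 -b-> q5 -c-> q6 -a-> q6 -b-> q1 -a-> q7 -c-> q0 -c-> q4 -c-> q1 -a-> q7 -b-> q5 -c-> q6
First repeat at step 3: q6 was already visited.

So i = 2, j = 3, giving x = w[0:2] = bc, y = w[2:3] = a, z = w[3:11] = bacccabc.
Check: |xy| = 3 ≤ 8 and |y| = 1 ≥ 1. Reading y takes N from q6 back to q6, so every xyⁱz is accepted.
The DFA has 8 states, so the proof of the pumping lemma guarantees a repeated state among the first 8+1 visited; the segment between the two visits is the pumpable y.

a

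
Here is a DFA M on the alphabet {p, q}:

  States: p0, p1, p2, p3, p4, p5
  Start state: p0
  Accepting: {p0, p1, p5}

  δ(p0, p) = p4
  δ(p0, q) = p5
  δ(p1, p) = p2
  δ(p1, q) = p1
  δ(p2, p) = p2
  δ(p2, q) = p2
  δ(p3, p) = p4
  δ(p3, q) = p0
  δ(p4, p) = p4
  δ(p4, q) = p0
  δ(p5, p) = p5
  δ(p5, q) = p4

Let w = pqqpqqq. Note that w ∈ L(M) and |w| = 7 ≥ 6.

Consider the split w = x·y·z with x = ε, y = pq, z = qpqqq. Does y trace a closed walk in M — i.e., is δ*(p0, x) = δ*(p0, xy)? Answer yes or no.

Run of M on the first 2 characters of w = p q:
  step 0: p0  (start)
  step 1: p4  (read p: p0→p4)
  step 2: p0  (read q: p4→p0)

After x (step 0): p0. After xy (step 2): p0.
They match, so y = pq drives M around a cycle from p0 back to itself; pumping y any number of times keeps M in p0 before reading z, and xyⁱz ∈ L(M) for every i ≥ 0.

yes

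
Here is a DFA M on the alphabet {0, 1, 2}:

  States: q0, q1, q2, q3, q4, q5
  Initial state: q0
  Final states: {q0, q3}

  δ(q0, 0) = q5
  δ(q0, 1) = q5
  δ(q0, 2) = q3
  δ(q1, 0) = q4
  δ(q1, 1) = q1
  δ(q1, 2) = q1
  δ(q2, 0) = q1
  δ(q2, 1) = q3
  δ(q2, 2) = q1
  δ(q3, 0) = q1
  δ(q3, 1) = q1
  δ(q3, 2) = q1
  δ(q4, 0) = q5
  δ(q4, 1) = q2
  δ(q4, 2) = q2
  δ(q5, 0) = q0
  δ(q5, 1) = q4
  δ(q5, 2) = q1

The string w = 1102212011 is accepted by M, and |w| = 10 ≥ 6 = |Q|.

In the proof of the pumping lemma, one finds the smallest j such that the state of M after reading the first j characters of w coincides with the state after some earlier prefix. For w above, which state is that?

q5

Run of M on w = 1 1 0 2 2 1 2 0 1 1:
  step 0: q0  (start)
  step 1: q5  (read 1: q0→q5)
  step 2: q4  (read 1: q5→q4)
  step 3: q5  (read 0: q4→q5)   ← first repeat (q5 seen earlier)
  step 4: q1  (read 2: q5→q1)
  step 5: q1  (read 2: q1→q1)
  step 6: q1  (read 1: q1→q1)
  step 7: q1  (read 2: q1→q1)
  step 8: q4  (read 0: q1→q4)
  step 9: q2  (read 1: q4→q2)
  step 10: q3  (read 1: q2→q3)

The earliest repeat is at step j = 3: M is in q5, which it already visited at step i = 1.
With |Q| = 6, pigeonhole forces a state repeat no later than step 6; the substring read between the first and second visits to that state can be pumped.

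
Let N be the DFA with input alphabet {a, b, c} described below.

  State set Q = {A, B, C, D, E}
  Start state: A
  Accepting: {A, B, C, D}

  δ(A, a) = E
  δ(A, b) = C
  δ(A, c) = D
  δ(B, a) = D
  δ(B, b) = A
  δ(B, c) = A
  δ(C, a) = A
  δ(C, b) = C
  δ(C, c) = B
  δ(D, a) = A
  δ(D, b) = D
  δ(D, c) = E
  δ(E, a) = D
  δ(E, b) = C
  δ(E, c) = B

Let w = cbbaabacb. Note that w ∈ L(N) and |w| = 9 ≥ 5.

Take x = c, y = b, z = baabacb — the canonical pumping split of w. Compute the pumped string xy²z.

xy^2z = c·b·b·baabacb = cbbbaabacb.
Reading y = b takes N from D back to D, so after x·y·y the machine is still in D, and z then leads to the accepting state D. Hence cbbbaabacb ∈ L(N).

cbbbaabacb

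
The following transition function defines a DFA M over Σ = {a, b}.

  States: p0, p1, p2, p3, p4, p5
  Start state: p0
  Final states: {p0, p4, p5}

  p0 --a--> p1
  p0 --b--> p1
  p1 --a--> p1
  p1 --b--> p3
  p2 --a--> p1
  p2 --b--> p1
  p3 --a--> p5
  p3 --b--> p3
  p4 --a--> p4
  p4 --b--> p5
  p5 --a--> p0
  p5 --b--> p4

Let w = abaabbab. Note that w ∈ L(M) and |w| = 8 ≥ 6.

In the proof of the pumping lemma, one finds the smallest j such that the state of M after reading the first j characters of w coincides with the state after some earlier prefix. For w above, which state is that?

State sequence: p0 -a-> p1 -b-> p3 -a-> p5 -a-> p0 -b-> p1 -b-> p3 -a-> p5 -b-> p4
First repeat at step 4: p0 was already visited.

The earliest repeat is at step j = 4: M is in p0, which it already visited at step i = 0.
With |Q| = 6, pigeonhole forces a state repeat no later than step 6; the substring read between the first and second visits to that state can be pumped.

p0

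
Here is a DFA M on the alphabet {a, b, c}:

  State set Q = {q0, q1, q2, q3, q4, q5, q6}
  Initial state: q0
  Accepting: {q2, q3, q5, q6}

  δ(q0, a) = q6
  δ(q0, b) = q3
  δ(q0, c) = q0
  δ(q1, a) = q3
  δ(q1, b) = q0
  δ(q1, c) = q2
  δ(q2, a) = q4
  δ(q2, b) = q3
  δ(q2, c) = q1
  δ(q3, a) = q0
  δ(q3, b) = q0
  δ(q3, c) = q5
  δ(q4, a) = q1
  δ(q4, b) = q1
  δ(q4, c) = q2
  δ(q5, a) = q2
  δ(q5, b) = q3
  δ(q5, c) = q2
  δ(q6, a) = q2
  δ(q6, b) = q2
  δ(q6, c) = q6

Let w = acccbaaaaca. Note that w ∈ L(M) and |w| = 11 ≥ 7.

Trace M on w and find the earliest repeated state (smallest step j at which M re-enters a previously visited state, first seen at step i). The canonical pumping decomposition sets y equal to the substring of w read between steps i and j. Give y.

Run of M on w = a c c c b a a a a c a:
  step 0: q0  (start)
  step 1: q6  (read a: q0→q6)
  step 2: q6  (read c: q6→q6)   ← first repeat (q6 seen earlier)
  step 3: q6  (read c: q6→q6)
  step 4: q6  (read c: q6→q6)
  step 5: q2  (read b: q6→q2)
  step 6: q4  (read a: q2→q4)
  step 7: q1  (read a: q4→q1)
  step 8: q3  (read a: q1→q3)
  step 9: q0  (read a: q3→q0)
  step 10: q0  (read c: q0→q0)
  step 11: q6  (read a: q0→q6)

So i = 1, j = 2, giving x = w[0:1] = a, y = w[1:2] = c, z = w[2:11] = ccbaaaaca.
Check: |xy| = 2 ≤ 7 and |y| = 1 ≥ 1. Reading y takes M from q6 back to q6, so every xyⁱz is accepted.
With |Q| = 7, pigeonhole forces a state repeat no later than step 7; the substring read between the first and second visits to that state can be pumped.

c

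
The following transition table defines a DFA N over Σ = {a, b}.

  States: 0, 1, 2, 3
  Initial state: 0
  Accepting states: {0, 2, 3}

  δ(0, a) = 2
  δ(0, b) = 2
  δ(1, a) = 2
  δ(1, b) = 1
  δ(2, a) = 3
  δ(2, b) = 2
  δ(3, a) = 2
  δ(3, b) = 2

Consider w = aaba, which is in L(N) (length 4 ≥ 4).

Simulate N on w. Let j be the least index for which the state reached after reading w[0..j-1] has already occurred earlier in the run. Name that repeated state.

2

Run of N on w = a a b a:
  step 0: 0  (start)
  step 1: 2  (read a: 0→2)
  step 2: 3  (read a: 2→3)
  step 3: 2  (read b: 3→2)   ← first repeat (2 seen earlier)
  step 4: 3  (read a: 2→3)

The earliest repeat is at step j = 3: N is in 2, which it already visited at step i = 1.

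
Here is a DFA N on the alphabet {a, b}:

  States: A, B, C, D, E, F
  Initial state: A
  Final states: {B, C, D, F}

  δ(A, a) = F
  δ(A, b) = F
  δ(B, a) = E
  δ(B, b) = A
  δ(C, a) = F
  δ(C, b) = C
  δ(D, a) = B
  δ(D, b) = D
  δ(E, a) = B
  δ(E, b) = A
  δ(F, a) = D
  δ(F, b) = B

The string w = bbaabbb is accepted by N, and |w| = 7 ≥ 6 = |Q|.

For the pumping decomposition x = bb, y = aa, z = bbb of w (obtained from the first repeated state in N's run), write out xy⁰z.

xy⁰z = xz = bb·bbb = bbbbb.
Reading y = aa takes N from B back to B, so after x the machine is still in B, and z then leads to the accepting state B. Hence bbbbb ∈ L(N).

bbbbb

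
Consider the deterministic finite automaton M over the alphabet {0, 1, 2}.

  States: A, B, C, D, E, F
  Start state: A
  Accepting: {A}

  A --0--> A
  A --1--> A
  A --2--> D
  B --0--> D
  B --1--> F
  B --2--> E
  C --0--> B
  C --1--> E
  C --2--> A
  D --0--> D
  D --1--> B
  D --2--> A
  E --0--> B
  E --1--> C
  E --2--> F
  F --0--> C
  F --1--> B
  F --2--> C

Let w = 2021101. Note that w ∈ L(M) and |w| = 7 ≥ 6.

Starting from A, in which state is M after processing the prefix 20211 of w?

State sequence: A -2-> D -0-> D -2-> A -1-> A -1-> A

After reading 5 characters, M is in state A.
(This kind of state-tracing is the core of the pumping-lemma construction: with 6 states, pigeonhole forces a repeat within the first 6 steps.)

A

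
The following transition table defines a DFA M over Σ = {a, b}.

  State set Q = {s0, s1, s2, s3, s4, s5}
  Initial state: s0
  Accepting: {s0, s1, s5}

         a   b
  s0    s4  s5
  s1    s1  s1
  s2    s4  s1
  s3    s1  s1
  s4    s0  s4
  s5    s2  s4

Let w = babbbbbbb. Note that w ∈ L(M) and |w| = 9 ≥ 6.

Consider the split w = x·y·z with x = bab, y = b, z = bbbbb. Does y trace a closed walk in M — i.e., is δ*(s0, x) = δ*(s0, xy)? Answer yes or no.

State sequence: s0 -b-> s5 -a-> s2 -b-> s1 -b-> s1

After x (step 3): s1. After xy (step 4): s1.
They match, so y = b drives M around a cycle from s1 back to itself; pumping y any number of times keeps M in s1 before reading z, and xyⁱz ∈ L(M) for every i ≥ 0.

yes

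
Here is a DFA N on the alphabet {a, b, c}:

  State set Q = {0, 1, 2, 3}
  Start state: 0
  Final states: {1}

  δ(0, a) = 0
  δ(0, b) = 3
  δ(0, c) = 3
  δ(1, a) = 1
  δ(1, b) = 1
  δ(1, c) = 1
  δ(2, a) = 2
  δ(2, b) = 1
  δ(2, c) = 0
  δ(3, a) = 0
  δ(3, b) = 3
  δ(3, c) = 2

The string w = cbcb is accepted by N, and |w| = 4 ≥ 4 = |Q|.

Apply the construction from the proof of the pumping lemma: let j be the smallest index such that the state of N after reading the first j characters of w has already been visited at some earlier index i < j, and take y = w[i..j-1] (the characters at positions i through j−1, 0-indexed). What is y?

State sequence: 0 -c-> 3 -b-> 3 -c-> 2 -b-> 1
First repeat at step 2: 3 was already visited.

So i = 1, j = 2, giving x = w[0:1] = c, y = w[1:2] = b, z = w[2:4] = cb.
Check: |xy| = 2 ≤ 4 and |y| = 1 ≥ 1. Reading y takes N from 3 back to 3, so every xyⁱz is accepted.
Since N has 4 states, any run of length ≥ 4 visits 4+1 states, so by pigeonhole some state repeats within the first 4 steps — that repeat gives the pumpable loop.

b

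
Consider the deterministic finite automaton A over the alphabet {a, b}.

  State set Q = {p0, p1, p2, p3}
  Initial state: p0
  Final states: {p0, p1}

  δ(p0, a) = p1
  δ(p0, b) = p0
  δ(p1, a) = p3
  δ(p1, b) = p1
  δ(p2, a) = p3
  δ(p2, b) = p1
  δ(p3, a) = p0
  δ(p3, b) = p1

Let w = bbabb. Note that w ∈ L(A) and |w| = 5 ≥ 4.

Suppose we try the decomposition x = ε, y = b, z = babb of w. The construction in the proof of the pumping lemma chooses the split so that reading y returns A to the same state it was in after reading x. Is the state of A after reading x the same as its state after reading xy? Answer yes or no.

yes

State sequence: p0 -b-> p0

After x (step 0): p0. After xy (step 1): p0.
They match, so y = b drives A around a cycle from p0 back to itself; pumping y any number of times keeps A in p0 before reading z, and xyⁱz ∈ L(A) for every i ≥ 0.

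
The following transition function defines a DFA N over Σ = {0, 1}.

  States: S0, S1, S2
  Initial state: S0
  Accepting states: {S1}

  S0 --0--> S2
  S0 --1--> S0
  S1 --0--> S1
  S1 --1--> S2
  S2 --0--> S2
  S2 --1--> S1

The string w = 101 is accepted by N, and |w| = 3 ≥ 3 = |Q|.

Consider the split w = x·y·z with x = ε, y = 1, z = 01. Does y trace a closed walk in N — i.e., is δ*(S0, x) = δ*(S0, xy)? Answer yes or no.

Run of N on the first 1 characters of w = 1:
  step 0: S0  (start)
  step 1: S0  (read 1: S0→S0)

After x (step 0): S0. After xy (step 1): S0.
They match, so y = 1 drives N around a cycle from S0 back to itself; pumping y any number of times keeps N in S0 before reading z, and xyⁱz ∈ L(N) for every i ≥ 0.

yes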